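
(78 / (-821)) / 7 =-78 / 5747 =-0.01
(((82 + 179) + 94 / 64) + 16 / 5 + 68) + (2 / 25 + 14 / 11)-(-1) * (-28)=2701789 / 8800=307.02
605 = 605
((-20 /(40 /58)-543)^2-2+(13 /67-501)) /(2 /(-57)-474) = -62379774 /90517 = -689.15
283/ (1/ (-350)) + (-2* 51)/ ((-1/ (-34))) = -102518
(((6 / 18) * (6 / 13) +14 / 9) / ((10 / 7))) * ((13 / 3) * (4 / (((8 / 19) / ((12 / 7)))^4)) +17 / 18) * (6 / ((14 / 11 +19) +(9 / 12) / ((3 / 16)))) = 45294224030 / 32144931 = 1409.06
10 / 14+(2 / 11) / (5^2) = 1389 / 1925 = 0.72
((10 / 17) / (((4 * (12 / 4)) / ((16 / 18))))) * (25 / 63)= 500 / 28917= 0.02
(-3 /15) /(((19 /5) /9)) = -0.47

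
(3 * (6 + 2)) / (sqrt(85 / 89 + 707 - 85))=0.96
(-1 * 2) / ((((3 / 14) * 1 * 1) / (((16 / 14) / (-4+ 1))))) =3.56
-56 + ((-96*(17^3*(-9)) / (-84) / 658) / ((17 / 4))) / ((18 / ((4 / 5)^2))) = -3261192 / 57575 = -56.64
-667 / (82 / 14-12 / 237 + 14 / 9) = -3319659 / 36641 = -90.60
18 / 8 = 9 / 4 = 2.25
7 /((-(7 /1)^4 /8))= -8 /343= -0.02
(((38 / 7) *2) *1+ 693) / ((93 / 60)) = 454.10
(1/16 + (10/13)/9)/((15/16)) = 277/1755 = 0.16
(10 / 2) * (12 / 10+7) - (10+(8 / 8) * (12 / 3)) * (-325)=4591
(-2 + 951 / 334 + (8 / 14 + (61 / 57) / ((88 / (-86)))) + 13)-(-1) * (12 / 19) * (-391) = -684805829 / 2931852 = -233.57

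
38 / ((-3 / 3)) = -38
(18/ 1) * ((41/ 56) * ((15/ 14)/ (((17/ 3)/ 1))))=16605/ 6664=2.49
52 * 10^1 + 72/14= 525.14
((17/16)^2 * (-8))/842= -289/26944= -0.01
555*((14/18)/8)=1295/24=53.96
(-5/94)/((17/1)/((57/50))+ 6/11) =-3135/911048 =-0.00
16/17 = 0.94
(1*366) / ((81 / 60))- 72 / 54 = 2428 / 9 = 269.78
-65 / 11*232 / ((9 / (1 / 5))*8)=-377 / 99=-3.81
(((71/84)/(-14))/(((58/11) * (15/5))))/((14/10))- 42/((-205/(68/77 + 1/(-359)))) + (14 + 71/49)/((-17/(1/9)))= 33581817747/438058399856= 0.08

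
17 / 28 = 0.61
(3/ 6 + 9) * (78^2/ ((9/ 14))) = 89908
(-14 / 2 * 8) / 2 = -28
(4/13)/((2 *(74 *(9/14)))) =14/4329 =0.00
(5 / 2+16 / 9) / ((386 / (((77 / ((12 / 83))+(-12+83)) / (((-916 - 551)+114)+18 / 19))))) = -10596509 / 2141846064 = -0.00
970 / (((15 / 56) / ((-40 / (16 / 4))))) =-108640 / 3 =-36213.33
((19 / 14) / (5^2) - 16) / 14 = -5581 / 4900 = -1.14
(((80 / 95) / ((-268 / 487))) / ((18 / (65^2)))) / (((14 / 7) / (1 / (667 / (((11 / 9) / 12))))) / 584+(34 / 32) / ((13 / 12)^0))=-813406880 / 53194851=-15.29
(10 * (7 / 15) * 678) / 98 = 226 / 7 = 32.29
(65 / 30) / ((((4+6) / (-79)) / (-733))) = 752791 / 60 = 12546.52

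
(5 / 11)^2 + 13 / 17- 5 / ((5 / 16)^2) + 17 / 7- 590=-45918419 / 71995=-637.80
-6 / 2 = -3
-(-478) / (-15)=-478 / 15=-31.87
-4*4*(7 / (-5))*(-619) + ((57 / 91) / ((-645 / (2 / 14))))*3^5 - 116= -382970929 / 27391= -13981.63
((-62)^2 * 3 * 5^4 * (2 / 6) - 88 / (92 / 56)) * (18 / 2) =497306412 / 23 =21622017.91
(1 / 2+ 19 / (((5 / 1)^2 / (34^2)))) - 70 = 40453 / 50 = 809.06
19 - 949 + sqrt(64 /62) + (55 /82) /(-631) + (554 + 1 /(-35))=-680978387 /1810970 + 4 * sqrt(62) /31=-375.01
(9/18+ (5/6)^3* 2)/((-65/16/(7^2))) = -35084/1755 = -19.99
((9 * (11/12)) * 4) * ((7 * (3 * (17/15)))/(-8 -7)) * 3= -3927/25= -157.08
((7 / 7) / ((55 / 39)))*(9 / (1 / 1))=6.38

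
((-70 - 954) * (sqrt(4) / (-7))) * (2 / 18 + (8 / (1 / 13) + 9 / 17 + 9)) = 35608576 / 1071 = 33247.97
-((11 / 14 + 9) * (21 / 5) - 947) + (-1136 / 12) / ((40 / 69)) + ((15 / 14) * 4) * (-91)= 1763 / 5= 352.60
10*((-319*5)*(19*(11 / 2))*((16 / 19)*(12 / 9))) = -5614400 / 3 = -1871466.67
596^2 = 355216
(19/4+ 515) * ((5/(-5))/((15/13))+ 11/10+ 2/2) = 25641/40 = 641.02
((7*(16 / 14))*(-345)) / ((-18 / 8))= 3680 / 3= 1226.67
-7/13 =-0.54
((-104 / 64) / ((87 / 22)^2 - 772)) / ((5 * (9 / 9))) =1573 / 3660790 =0.00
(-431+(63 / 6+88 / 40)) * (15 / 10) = -12549 / 20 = -627.45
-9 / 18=-1 / 2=-0.50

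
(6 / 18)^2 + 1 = 10 / 9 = 1.11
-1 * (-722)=722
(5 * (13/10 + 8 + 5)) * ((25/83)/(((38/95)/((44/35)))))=39325/581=67.69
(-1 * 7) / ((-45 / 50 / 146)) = 10220 / 9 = 1135.56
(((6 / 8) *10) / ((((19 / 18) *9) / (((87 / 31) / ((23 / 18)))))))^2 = 551780100 / 183521209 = 3.01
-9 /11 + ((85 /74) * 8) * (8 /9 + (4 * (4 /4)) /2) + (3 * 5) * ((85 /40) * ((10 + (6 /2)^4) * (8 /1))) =85094158 /3663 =23230.73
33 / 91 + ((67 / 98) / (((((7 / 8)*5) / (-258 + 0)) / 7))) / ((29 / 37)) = -33224769 / 92365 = -359.71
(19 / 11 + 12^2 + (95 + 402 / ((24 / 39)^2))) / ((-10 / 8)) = -91679 / 88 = -1041.81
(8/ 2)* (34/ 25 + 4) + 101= 122.44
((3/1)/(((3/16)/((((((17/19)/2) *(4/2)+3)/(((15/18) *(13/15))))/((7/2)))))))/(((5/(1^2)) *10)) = 21312/43225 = 0.49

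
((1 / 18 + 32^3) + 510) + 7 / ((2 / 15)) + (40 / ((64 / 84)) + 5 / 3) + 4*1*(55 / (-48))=1201685 / 36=33380.14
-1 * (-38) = 38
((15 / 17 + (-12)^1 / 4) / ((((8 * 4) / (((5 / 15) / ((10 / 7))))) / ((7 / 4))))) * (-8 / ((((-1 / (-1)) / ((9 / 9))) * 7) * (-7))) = -3 / 680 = -0.00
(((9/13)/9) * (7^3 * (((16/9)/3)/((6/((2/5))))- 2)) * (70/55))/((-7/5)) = 544684/11583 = 47.02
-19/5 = -3.80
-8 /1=-8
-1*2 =-2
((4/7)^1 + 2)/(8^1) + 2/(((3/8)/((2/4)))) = 251/84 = 2.99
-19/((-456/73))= 73/24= 3.04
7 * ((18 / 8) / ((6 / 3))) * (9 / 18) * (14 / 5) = 441 / 40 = 11.02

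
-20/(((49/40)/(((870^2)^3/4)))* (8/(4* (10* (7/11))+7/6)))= -453500735221912500000/77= -5889619937946915584.42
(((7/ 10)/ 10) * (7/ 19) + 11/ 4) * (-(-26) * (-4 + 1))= -102843/ 475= -216.51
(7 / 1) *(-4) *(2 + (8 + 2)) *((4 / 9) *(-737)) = 330176 / 3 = 110058.67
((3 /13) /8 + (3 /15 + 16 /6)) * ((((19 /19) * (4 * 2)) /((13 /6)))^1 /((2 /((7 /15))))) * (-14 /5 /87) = -442666 /5513625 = -0.08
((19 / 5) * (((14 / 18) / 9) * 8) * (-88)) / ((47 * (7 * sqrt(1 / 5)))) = -13376 * sqrt(5) / 19035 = -1.57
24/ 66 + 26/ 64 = 271/ 352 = 0.77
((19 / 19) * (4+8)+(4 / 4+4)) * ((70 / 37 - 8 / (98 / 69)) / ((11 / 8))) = -922352 / 19943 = -46.25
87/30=29/10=2.90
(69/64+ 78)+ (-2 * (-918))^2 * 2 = 431479749/64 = 6741871.08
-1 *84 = -84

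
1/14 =0.07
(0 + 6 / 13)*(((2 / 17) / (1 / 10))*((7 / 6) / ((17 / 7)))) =980 / 3757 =0.26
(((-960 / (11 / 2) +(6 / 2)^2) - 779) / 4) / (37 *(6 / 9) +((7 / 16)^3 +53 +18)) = -31918080 / 12942391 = -2.47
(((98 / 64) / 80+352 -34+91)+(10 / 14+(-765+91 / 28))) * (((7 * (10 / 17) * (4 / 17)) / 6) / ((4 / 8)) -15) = 16054208665 / 3107328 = 5166.56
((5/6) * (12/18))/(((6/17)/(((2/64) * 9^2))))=255/64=3.98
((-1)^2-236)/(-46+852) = -235/806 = -0.29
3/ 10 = 0.30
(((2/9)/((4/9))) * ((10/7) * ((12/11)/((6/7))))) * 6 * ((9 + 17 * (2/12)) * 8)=5680/11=516.36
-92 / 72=-23 / 18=-1.28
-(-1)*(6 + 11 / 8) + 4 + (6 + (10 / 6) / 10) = 421 / 24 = 17.54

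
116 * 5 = 580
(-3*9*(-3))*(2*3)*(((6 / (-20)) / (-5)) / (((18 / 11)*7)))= 891 / 350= 2.55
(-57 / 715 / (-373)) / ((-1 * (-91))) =57 / 24269245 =0.00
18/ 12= 3/ 2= 1.50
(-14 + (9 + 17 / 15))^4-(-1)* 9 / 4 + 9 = 47544109 / 202500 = 234.79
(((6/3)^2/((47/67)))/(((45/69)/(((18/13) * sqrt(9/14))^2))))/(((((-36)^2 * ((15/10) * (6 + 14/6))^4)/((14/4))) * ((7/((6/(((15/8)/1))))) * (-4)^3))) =-4623/542978515625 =-0.00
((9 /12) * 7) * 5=105 /4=26.25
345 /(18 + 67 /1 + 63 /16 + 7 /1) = 1104 /307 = 3.60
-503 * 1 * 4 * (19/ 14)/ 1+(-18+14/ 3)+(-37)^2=-28873/ 21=-1374.90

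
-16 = -16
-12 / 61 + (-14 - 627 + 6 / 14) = -273608 / 427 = -640.77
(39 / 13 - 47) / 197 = -44 / 197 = -0.22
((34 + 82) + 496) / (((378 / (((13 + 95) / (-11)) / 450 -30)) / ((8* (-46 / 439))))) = 34433024 / 845075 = 40.75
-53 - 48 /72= -161 /3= -53.67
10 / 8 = 5 / 4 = 1.25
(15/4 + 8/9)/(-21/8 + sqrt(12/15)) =-11690/5847-5344*sqrt(5)/17541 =-2.68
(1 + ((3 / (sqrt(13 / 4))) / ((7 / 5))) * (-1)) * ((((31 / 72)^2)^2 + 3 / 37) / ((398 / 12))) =114791845 / 32978700288 - 81994175 * sqrt(13) / 71453850624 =-0.00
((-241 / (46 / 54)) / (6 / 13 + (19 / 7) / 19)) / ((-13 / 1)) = 45549 / 1265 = 36.01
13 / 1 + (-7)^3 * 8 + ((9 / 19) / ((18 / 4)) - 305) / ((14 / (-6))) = -345844 / 133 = -2600.33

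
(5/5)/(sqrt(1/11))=sqrt(11)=3.32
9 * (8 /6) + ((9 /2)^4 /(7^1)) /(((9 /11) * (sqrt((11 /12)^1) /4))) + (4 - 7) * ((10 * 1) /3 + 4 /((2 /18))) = -106 + 729 * sqrt(33) /14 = 193.13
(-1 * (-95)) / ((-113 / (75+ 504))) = -55005 / 113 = -486.77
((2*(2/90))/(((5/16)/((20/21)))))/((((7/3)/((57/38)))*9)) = 64/6615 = 0.01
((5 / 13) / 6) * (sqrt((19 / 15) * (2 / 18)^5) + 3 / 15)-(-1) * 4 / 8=sqrt(285) / 56862 + 20 / 39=0.51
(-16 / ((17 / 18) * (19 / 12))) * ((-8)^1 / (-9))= -9.51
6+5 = 11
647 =647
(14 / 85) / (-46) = -7 / 1955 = -0.00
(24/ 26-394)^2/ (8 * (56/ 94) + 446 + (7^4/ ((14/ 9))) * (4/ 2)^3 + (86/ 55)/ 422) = 14242453263500/ 1179771581339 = 12.07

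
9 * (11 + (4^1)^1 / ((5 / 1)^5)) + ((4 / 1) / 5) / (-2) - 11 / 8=2430913 / 25000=97.24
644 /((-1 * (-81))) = 644 /81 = 7.95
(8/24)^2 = 1/9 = 0.11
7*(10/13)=70/13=5.38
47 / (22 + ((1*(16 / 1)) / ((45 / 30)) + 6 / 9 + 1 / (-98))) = 1.41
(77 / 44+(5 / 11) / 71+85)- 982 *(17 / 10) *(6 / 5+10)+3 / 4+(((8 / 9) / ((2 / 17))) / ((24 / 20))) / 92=-225643140307 / 12125025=-18609.71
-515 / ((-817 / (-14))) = -8.82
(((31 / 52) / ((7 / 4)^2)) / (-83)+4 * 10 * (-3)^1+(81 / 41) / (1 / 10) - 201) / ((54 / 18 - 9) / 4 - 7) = 1306029610 / 36851087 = 35.44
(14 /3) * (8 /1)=112 /3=37.33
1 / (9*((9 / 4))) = 4 / 81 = 0.05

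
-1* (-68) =68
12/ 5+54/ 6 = 57/ 5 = 11.40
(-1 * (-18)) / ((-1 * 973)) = -18 / 973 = -0.02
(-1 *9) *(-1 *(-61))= -549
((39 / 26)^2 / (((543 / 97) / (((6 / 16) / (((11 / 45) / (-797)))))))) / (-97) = 322785 / 63712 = 5.07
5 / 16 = 0.31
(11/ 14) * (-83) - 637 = -9831/ 14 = -702.21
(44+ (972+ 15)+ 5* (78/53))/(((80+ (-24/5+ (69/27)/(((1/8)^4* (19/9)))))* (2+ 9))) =475285/25343752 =0.02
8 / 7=1.14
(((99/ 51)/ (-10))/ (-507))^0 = 1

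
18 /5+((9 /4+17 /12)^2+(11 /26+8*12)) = 132757 /1170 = 113.47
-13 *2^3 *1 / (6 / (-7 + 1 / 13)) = 120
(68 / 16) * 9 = 153 / 4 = 38.25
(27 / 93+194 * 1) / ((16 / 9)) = 54207 / 496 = 109.29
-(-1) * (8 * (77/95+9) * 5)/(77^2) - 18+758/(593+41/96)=-9717719810/583419529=-16.66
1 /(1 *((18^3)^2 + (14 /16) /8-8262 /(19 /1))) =1216 /41358335749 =0.00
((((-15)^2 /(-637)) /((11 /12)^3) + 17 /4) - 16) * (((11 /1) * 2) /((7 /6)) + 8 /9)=-12876646799 /53414361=-241.07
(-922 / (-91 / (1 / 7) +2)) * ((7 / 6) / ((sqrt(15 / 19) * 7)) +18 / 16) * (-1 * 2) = -4149 / 1270-922 * sqrt(285) / 28575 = -3.81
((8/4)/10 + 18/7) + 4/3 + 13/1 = 1796/105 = 17.10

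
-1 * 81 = -81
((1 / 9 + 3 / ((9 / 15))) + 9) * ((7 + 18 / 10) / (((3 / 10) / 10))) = 111760 / 27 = 4139.26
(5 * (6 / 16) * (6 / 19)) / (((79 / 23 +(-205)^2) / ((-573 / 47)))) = -21965 / 127884744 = -0.00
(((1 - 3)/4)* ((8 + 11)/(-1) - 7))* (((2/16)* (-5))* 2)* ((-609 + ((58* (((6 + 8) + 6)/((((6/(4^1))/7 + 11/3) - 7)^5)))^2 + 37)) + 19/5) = 8982.32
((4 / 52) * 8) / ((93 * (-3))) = -8 / 3627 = -0.00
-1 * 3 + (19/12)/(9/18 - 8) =-289/90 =-3.21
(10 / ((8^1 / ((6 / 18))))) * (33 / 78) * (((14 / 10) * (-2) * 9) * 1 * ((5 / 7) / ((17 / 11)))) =-1815 / 884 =-2.05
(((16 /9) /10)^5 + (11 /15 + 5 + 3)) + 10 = 3456859643 /184528125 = 18.73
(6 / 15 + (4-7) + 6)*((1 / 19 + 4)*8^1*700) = 1466080 / 19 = 77162.11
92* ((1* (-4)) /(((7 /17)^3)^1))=-5271.09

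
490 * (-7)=-3430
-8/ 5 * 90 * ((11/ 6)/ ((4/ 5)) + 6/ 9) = -426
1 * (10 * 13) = 130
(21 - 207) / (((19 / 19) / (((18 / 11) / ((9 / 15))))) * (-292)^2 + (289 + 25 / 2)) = -5580 / 946949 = -0.01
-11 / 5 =-2.20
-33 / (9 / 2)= -22 / 3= -7.33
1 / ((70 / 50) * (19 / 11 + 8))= 55 / 749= 0.07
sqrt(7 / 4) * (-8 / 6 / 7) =-2 * sqrt(7) / 21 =-0.25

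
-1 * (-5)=5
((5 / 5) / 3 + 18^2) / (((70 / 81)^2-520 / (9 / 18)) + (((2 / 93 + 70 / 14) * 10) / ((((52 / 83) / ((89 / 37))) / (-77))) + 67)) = -9065679246 / 442126815103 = -0.02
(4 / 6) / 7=2 / 21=0.10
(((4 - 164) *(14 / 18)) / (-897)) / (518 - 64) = 560 / 1832571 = 0.00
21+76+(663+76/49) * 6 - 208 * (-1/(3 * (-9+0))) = 5393345/1323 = 4076.60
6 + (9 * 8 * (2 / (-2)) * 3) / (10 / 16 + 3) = -1554 / 29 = -53.59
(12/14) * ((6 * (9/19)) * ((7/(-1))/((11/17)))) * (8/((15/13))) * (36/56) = -859248/7315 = -117.46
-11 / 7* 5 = -55 / 7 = -7.86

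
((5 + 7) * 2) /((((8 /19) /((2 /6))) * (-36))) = -19 /36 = -0.53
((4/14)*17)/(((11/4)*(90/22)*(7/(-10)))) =-272/441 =-0.62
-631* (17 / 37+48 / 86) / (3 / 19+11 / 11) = -19410191 / 35002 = -554.55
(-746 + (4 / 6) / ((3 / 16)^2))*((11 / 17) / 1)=-470.44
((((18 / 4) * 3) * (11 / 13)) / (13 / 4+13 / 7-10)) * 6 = -24948 / 1781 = -14.01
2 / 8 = 1 / 4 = 0.25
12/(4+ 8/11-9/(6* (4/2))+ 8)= 528/527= 1.00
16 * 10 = 160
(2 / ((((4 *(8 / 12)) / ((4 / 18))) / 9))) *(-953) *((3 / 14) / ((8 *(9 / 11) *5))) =-10483 / 1120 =-9.36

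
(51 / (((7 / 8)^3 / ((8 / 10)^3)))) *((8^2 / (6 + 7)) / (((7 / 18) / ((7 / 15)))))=641728512 / 2786875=230.27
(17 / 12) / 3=17 / 36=0.47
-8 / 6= -4 / 3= -1.33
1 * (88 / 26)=44 / 13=3.38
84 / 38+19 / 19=3.21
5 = 5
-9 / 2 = -4.50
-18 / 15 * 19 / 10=-57 / 25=-2.28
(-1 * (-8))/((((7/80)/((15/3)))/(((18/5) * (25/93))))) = 96000/217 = 442.40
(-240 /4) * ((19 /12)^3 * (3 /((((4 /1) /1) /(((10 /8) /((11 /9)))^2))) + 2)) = -739503085 /1115136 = -663.15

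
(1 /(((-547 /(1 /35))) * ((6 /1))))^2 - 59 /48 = -64875991421 /52780467600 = -1.23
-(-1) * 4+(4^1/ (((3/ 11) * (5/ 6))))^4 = 59972036/ 625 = 95955.26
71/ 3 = 23.67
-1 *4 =-4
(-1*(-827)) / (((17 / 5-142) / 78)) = -107510 / 231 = -465.41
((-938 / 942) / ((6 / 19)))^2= 79405921 / 7986276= 9.94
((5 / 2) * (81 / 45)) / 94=9 / 188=0.05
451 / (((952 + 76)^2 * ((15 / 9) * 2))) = 1353 / 10567840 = 0.00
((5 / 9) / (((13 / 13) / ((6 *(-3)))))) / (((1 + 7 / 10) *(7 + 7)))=-50 / 119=-0.42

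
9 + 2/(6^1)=28/3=9.33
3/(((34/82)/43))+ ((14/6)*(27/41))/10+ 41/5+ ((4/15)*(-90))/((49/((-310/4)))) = 24414647/68306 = 357.43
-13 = -13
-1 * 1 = -1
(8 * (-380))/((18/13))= -19760/9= -2195.56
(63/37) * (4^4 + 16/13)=210672/481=437.99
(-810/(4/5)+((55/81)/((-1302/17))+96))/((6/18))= -48328429/17577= -2749.53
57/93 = 0.61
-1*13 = -13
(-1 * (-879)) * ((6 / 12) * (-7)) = -6153 / 2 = -3076.50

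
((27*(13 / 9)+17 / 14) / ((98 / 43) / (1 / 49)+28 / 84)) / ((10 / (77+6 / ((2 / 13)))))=2106183 / 505715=4.16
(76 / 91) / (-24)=-19 / 546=-0.03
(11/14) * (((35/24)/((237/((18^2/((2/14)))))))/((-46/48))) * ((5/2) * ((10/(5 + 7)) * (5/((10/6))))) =-71.51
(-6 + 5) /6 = -1 /6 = -0.17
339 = 339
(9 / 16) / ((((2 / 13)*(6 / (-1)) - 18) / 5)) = -195 / 1312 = -0.15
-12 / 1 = -12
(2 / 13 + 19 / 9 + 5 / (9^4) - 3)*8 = -501032 / 85293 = -5.87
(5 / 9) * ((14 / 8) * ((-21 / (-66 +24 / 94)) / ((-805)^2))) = 47 / 98076600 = 0.00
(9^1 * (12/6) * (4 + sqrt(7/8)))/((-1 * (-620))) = 9 * sqrt(14)/1240 + 18/155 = 0.14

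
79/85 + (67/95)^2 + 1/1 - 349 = -53172992/153425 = -346.57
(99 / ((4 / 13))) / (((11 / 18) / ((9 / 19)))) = 9477 / 38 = 249.39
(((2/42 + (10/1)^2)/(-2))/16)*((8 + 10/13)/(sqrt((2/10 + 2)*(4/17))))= -3629*sqrt(935)/2912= -38.11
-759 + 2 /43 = -32635 /43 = -758.95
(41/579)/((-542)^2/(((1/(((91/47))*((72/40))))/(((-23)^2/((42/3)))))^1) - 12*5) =0.00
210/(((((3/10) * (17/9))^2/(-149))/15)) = -422415000/289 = -1461643.60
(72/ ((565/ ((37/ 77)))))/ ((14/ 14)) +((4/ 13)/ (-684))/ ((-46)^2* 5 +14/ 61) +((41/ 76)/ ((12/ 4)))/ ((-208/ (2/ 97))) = 5930121323380621/ 96871333071633120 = 0.06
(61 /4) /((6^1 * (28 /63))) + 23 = 919 /32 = 28.72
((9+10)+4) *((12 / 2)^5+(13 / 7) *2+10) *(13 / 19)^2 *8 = 670994.34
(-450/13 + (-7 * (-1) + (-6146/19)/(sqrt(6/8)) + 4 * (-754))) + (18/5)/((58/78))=-5728089/1885 - 12292 * sqrt(3)/57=-3412.29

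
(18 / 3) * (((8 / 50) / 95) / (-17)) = -24 / 40375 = -0.00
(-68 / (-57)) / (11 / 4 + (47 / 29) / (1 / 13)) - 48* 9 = -68028224 / 157491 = -431.95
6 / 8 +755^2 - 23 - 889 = 2276455 / 4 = 569113.75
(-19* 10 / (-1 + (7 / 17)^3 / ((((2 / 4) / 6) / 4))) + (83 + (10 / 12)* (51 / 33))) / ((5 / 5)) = 2649193 / 762366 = 3.47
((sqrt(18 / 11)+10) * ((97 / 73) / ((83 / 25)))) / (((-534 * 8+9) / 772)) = -18721000 / 25829517- 1872100 * sqrt(22) / 94708229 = -0.82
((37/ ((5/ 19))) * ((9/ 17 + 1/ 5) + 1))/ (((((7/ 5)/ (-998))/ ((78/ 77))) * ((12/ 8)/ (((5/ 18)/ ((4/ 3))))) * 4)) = -4560361/ 748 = -6096.74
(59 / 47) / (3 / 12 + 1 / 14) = 1652 / 423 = 3.91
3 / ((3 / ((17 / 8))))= 17 / 8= 2.12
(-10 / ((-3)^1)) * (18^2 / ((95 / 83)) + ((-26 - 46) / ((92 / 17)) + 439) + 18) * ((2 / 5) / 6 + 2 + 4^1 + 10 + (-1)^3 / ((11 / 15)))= 35619.04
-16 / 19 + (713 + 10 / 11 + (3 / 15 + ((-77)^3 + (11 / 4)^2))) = -7621179491 / 16720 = -455812.17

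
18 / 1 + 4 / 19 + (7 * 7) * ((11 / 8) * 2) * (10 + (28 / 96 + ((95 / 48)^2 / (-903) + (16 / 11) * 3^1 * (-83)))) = -1070681248727 / 22588416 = -47399.57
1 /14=0.07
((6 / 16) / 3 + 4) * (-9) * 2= -297 / 4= -74.25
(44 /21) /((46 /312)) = 2288 /161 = 14.21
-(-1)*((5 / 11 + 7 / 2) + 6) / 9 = 73 / 66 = 1.11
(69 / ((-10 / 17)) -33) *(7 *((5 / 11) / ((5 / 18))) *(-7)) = 662823 / 55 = 12051.33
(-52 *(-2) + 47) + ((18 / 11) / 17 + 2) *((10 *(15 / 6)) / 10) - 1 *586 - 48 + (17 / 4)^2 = -1375413 / 2992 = -459.70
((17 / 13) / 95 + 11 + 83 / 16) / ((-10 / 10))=-320137 / 19760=-16.20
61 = 61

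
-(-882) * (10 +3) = 11466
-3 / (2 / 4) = -6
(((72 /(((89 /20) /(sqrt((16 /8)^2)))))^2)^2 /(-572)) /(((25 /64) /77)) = -308210879692800 /815649133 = -377871.89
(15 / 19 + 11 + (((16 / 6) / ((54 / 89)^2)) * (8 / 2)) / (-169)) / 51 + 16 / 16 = 1.23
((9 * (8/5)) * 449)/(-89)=-72.65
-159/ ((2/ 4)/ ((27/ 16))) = -4293/ 8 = -536.62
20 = 20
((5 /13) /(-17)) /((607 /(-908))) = 4540 /134147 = 0.03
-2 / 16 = -1 / 8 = -0.12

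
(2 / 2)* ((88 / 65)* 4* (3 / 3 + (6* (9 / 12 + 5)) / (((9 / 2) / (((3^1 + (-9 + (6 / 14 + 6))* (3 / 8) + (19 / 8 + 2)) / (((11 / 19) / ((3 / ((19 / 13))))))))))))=431828 / 455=949.07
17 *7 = 119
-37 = -37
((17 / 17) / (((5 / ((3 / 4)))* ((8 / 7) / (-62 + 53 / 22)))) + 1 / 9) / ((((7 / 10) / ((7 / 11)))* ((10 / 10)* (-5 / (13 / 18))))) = 3175367 / 3136320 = 1.01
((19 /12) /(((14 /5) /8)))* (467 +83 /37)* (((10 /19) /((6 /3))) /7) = 434050 /5439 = 79.80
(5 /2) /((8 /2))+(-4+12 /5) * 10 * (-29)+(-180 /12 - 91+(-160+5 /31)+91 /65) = 248231 /1240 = 200.19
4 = 4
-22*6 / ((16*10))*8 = -33 / 5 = -6.60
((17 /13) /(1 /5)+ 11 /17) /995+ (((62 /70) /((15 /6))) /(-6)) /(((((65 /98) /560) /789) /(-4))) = 172991796868 /1099475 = 157340.36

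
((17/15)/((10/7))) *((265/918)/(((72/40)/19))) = 7049/2916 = 2.42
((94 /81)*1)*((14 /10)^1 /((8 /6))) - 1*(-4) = 1409 /270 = 5.22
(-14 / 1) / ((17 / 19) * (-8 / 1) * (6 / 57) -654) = 2527 / 118183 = 0.02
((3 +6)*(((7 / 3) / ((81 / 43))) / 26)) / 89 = 301 / 62478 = 0.00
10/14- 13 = -86/7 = -12.29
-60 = -60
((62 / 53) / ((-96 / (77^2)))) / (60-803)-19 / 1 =-35729849 / 1890192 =-18.90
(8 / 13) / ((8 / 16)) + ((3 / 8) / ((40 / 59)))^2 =1.54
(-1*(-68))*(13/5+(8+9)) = 6664/5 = 1332.80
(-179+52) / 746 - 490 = -365667 / 746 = -490.17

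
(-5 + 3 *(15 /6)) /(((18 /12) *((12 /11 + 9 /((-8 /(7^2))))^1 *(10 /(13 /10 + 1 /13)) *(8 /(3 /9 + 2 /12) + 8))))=-1969 /11126700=-0.00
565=565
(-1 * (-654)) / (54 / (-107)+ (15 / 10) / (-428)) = -186608 / 145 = -1286.95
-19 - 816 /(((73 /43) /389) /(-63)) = 859900229 /73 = 11779455.19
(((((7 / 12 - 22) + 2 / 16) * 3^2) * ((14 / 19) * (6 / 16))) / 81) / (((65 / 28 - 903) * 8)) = 25039 / 275996736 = 0.00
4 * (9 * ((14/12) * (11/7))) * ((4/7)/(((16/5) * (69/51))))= 8.71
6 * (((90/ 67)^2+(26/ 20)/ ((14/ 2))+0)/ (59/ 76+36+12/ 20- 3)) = 142581396/ 410478649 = 0.35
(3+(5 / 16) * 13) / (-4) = -113 / 64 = -1.77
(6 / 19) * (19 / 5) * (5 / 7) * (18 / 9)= 12 / 7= 1.71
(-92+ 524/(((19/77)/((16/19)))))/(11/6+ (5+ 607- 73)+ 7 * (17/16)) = 29393088/9500437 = 3.09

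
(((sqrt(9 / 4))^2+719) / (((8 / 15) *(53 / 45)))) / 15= 129825 / 1696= 76.55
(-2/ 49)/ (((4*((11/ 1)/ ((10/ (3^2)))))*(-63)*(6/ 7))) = 5/ 261954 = 0.00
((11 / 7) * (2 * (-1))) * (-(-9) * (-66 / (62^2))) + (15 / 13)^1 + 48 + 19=6002593 / 87451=68.64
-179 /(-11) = 179 /11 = 16.27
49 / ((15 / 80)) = 784 / 3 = 261.33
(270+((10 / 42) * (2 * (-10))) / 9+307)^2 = 11870756209 / 35721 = 332318.70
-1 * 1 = -1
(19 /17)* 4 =76 /17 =4.47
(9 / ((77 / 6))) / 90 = 0.01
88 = 88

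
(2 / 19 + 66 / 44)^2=3721 / 1444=2.58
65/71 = 0.92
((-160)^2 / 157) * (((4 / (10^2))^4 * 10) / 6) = 0.00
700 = 700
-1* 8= -8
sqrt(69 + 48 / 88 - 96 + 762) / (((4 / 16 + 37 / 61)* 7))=732* sqrt(9889) / 16093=4.52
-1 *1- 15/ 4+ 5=1/ 4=0.25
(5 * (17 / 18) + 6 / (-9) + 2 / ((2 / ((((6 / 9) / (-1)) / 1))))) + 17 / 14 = 290 / 63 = 4.60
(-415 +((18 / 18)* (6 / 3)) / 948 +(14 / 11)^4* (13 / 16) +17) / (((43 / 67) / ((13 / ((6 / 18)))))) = -55647670013 / 2313278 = -24055.76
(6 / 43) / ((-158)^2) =3 / 536726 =0.00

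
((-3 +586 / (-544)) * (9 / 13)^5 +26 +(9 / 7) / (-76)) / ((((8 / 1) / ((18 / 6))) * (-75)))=-340292503099 / 2686379113600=-0.13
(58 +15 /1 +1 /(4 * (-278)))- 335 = -291345 /1112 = -262.00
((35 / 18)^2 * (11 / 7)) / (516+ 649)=385 / 75492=0.01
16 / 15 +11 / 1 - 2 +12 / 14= 1147 / 105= 10.92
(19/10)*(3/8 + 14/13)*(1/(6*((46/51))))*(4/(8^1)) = 0.25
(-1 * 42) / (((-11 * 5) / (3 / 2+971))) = 8169 / 11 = 742.64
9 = 9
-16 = -16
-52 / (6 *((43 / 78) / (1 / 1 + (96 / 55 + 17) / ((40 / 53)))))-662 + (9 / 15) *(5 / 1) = -25191817 / 23650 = -1065.19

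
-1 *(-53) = 53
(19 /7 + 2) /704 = 3 /448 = 0.01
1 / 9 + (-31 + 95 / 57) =-263 / 9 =-29.22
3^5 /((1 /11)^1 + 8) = 2673 /89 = 30.03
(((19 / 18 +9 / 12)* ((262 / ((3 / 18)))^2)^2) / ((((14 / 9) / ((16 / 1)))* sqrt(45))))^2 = 14005367993250660872933867520 / 49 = 285823836596952262712936100.00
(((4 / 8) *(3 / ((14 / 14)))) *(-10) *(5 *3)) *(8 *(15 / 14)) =-13500 / 7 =-1928.57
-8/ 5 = -1.60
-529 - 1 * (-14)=-515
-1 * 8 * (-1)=8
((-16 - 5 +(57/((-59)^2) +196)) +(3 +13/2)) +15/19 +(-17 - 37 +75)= 27289725/132278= 206.31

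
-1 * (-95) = 95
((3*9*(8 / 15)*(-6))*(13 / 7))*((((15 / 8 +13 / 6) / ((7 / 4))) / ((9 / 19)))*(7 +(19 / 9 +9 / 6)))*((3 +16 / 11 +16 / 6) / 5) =-860319772 / 72765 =-11823.26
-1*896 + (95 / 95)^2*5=-891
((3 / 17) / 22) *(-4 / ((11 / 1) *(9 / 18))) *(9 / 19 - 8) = 156 / 3553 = 0.04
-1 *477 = -477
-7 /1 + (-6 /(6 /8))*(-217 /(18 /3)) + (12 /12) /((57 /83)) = 5392 /19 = 283.79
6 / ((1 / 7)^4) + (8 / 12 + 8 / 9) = 129668 / 9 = 14407.56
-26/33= -0.79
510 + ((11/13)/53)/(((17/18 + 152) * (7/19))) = 510.00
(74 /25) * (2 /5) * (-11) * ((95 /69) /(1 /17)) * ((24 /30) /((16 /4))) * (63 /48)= -920227 /11500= -80.02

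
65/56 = 1.16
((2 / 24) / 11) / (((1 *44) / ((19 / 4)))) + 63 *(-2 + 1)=-1463597 / 23232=-63.00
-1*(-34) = 34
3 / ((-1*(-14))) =3 / 14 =0.21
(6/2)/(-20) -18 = -363/20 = -18.15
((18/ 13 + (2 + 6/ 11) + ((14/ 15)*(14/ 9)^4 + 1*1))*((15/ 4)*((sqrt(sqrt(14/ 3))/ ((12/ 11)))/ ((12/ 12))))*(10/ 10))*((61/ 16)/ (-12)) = -8923775827*14^(1/ 4)*3^(3/ 4)/ 2358180864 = -16.69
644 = 644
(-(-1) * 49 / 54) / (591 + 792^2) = 49 / 33904170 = 0.00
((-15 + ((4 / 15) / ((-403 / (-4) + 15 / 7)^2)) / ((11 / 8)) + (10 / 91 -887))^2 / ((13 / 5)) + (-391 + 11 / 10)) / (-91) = -5047186283265456950435217925 / 1469936039038725393909774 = -3433.61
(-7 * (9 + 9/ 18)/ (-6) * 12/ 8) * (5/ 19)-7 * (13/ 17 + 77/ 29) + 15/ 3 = -57441/ 3944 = -14.56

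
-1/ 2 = -0.50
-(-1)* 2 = 2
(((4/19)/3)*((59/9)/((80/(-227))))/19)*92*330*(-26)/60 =44049577/48735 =903.86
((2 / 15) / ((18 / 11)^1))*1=11 / 135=0.08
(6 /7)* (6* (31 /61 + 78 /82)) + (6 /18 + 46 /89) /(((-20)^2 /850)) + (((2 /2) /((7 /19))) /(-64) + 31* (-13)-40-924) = -58025434763 /42737088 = -1357.73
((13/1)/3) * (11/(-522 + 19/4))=-572/6207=-0.09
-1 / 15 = -0.07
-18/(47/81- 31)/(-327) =-243/134288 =-0.00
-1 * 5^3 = -125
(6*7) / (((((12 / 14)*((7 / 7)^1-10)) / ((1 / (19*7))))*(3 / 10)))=-70 / 513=-0.14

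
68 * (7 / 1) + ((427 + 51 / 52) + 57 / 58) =1364685 / 1508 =904.96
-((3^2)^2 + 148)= -229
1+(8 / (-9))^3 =217 / 729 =0.30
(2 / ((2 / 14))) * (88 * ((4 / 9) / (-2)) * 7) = -1916.44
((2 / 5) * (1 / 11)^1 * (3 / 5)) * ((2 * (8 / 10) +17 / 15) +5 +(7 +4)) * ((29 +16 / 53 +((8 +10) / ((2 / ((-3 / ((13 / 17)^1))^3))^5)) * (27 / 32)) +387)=-148641688423107013750130590162093 / 954924020070877162592000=-155658131.22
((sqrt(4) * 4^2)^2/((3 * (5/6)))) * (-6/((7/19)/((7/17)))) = -233472/85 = -2746.73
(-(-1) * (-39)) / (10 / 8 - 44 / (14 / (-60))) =-0.21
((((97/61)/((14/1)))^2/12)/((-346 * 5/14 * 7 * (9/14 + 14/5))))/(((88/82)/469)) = -25846523/163827473568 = -0.00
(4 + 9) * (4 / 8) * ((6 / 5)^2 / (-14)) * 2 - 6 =-1284 / 175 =-7.34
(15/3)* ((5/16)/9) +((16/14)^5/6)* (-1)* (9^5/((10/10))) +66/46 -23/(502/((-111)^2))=-275951462237861/13971860784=-19750.52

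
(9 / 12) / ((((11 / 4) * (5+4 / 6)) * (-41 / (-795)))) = 7155 / 7667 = 0.93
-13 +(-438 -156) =-607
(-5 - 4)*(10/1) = -90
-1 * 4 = -4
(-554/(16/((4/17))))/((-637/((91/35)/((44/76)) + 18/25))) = 396941/5955950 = 0.07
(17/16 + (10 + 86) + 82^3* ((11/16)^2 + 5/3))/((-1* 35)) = -113246521/3360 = -33704.32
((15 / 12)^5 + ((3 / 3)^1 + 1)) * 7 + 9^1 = 45427 / 1024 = 44.36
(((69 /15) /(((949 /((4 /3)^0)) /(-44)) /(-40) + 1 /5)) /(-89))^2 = 65545216 /13407092521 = 0.00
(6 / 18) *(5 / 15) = 1 / 9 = 0.11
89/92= 0.97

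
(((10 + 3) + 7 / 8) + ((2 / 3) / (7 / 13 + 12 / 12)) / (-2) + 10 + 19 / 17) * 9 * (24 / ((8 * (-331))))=-2.02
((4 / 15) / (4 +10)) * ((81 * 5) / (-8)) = -27 / 28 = -0.96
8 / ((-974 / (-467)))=1868 / 487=3.84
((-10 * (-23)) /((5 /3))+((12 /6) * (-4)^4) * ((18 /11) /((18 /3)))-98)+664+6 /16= 74273 /88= 844.01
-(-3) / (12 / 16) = 4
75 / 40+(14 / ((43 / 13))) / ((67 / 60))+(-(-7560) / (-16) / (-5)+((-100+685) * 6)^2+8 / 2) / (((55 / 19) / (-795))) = -857830878283263 / 253528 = -3383574509.65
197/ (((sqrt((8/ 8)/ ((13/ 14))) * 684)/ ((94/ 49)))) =9259 * sqrt(182)/ 234612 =0.53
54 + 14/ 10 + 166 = 1107/ 5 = 221.40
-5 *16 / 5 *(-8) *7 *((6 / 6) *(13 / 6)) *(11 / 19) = 64064 / 57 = 1123.93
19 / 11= 1.73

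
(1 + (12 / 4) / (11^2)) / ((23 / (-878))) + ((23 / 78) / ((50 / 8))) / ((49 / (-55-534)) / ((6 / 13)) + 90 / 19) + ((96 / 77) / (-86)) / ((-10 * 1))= -171451698051756 / 4383993038425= -39.11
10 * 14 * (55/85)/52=385/221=1.74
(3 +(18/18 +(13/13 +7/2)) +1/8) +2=85/8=10.62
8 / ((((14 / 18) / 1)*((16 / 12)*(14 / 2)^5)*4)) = 27 / 235298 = 0.00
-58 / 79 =-0.73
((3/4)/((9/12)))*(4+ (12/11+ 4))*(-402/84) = -43.51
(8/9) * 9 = 8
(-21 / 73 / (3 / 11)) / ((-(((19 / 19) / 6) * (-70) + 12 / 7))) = -147 / 1387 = -0.11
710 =710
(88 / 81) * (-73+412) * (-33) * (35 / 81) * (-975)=1244243000 / 243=5120341.56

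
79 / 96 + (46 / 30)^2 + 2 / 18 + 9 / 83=2027999 / 597600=3.39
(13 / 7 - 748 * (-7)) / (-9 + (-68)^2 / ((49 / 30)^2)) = 12576095 / 4139991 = 3.04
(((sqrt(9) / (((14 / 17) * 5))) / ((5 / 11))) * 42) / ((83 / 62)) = 104346 / 2075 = 50.29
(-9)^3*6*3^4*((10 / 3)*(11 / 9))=-1443420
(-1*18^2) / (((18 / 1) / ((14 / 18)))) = -14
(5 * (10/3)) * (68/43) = 3400/129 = 26.36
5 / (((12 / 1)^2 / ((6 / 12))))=5 / 288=0.02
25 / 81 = 0.31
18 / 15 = 6 / 5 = 1.20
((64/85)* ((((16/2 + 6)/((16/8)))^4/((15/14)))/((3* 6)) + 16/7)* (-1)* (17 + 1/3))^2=158981108877819904/58068950625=2737798.90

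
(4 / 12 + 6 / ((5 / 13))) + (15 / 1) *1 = 464 / 15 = 30.93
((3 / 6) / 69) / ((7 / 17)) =17 / 966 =0.02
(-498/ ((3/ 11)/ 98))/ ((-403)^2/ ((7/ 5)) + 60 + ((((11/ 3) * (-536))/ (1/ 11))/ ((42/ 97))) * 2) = -1610532/ 145879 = -11.04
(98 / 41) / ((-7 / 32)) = -448 / 41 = -10.93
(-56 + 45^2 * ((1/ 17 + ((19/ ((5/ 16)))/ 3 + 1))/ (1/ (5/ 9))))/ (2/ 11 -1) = -4475878/ 153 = -29254.10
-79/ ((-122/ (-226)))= -8927/ 61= -146.34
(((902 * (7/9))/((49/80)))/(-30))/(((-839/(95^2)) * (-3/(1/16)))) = -4070275/475713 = -8.56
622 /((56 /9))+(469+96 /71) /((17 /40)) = 40780793 /33796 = 1206.68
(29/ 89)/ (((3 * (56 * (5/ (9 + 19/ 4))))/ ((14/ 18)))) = 319/ 76896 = 0.00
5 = 5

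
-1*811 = -811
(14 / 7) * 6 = 12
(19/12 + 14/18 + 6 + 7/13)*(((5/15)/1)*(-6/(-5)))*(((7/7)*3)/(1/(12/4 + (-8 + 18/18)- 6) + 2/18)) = 12495/13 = 961.15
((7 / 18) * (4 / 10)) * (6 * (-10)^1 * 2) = -56 / 3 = -18.67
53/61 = 0.87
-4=-4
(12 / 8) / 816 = 1 / 544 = 0.00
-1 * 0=0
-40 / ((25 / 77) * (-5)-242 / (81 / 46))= 249480 / 867289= 0.29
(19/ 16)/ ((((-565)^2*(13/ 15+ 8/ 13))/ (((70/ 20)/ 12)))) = 1729/ 2361754240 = 0.00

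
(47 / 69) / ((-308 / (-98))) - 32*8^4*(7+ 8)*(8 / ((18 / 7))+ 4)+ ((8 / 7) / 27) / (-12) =-4011180626191 / 286902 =-13981013.12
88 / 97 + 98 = 9594 / 97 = 98.91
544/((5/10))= 1088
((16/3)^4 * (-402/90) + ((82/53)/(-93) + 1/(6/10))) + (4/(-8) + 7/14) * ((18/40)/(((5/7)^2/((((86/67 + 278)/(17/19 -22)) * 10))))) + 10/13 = -93722706713/25951185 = -3611.50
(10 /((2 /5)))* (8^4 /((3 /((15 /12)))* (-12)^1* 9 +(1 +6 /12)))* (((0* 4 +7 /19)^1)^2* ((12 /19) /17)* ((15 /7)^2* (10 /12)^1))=-768000000 /100161977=-7.67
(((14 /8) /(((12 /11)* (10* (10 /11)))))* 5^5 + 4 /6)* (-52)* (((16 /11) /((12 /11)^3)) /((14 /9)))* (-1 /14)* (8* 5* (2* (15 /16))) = 4168567975 /37632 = 110771.90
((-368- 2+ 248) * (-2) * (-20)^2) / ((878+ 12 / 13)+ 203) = 253760 / 2813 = 90.21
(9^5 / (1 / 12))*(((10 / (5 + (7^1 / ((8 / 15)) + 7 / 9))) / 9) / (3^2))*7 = 32395.24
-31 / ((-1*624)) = 31 / 624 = 0.05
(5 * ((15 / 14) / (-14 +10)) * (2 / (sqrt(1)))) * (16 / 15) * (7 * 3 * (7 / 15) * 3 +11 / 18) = -5402 / 63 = -85.75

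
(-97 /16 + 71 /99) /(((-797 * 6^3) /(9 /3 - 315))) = -110071 /11362032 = -0.01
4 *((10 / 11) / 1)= 40 / 11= 3.64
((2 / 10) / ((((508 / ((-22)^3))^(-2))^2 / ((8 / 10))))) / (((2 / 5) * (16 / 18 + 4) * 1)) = 2341301769 / 5523633943028960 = 0.00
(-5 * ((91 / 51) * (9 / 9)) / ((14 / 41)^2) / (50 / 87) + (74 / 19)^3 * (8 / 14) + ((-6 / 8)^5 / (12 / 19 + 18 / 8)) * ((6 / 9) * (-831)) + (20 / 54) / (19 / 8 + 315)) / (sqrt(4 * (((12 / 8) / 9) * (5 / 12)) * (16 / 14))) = -140523544440708617 * sqrt(35) / 8713964948371200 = -95.40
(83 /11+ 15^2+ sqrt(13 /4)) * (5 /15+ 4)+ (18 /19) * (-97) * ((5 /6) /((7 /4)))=13 * sqrt(13) /6+ 4230722 /4389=971.75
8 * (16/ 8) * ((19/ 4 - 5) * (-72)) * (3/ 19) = 864/ 19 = 45.47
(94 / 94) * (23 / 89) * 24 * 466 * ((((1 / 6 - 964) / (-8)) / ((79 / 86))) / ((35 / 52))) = 138592185784 / 246085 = 563188.27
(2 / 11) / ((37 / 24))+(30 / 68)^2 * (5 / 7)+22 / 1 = 73302059 / 3293444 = 22.26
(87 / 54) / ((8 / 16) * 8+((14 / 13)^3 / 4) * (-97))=-63713 / 1039572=-0.06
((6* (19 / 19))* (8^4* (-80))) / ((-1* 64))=30720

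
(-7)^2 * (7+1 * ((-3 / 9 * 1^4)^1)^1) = 980 / 3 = 326.67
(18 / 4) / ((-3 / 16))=-24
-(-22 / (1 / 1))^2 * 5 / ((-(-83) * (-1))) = 2420 / 83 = 29.16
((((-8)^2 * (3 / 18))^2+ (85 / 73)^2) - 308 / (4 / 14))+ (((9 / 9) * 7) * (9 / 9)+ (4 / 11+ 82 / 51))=-8555204348 / 8968707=-953.89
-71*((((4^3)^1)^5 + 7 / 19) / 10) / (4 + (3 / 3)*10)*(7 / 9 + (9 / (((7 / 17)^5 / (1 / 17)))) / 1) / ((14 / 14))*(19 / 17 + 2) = -77248975212.35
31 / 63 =0.49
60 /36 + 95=290 /3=96.67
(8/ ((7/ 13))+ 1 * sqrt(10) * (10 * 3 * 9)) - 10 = 34/ 7+ 270 * sqrt(10) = 858.67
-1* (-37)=37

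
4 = 4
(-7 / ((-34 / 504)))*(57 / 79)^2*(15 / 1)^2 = 1289528100 / 106097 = 12154.24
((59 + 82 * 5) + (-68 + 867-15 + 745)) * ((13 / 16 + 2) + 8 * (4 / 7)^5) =886499613 / 134456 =6593.23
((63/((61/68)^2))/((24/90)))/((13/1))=1092420/48373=22.58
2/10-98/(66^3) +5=3737203/718740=5.20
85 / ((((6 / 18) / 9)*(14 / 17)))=39015 / 14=2786.79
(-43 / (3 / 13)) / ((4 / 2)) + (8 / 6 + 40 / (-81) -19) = -18035 / 162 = -111.33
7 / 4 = 1.75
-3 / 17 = -0.18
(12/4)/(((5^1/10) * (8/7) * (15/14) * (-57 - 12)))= -49/690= -0.07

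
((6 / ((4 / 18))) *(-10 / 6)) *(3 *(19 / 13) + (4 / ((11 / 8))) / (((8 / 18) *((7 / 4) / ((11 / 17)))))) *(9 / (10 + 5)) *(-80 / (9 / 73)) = 184433040 / 1547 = 119219.81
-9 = -9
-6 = -6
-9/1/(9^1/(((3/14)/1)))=-3/14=-0.21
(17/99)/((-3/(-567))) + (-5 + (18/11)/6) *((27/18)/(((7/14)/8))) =-81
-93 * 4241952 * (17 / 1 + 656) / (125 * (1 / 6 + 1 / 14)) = -8920784333.26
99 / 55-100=-98.20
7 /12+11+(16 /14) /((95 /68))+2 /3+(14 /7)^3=56041 /2660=21.07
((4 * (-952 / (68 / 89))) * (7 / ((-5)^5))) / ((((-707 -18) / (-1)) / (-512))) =-17862656 / 2265625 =-7.88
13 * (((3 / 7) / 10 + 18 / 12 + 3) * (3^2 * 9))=167427 / 35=4783.63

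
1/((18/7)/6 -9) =-7/60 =-0.12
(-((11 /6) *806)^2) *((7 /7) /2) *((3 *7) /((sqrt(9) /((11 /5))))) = -1513164653 /90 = -16812940.59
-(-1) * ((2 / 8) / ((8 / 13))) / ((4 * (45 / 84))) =91 / 480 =0.19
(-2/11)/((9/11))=-2/9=-0.22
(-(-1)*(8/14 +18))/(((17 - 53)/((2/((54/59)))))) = -3835/3402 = -1.13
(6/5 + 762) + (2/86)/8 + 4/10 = 1313397/1720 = 763.60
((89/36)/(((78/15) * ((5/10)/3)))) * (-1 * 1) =-445/156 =-2.85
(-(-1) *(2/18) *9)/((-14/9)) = -9/14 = -0.64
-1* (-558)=558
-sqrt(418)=-20.45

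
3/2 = 1.50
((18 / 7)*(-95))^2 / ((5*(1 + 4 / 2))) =3978.37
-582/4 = -291/2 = -145.50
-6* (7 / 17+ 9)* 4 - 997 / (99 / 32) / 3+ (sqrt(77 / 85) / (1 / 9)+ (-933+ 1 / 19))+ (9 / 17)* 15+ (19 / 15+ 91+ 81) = -520446182 / 479655+ 9* sqrt(6545) / 85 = -1076.48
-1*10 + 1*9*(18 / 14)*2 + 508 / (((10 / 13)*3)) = 24494 / 105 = 233.28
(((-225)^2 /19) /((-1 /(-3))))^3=3503151123046875 /6859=510737880601.67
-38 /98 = -19 /49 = -0.39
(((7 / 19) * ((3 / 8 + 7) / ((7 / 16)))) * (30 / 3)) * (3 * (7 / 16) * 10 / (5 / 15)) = 92925 / 38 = 2445.39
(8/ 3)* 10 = 80/ 3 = 26.67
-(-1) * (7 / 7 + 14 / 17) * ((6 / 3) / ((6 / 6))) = 62 / 17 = 3.65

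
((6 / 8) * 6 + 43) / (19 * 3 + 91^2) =95 / 16676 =0.01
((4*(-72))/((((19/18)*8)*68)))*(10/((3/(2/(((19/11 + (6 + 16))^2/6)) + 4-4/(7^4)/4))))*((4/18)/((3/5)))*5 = -219217405000/17609800761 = -12.45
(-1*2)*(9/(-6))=3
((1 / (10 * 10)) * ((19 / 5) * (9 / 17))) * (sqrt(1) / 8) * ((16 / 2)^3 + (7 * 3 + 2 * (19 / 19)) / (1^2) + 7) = 46341 / 34000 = 1.36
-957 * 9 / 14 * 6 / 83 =-25839 / 581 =-44.47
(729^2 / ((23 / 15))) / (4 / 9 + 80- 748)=-71744535 / 138184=-519.20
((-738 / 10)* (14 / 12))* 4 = -344.40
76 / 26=38 / 13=2.92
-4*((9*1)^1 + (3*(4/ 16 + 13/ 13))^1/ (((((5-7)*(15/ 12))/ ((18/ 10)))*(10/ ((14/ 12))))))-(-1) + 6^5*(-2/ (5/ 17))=-2645527/ 50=-52910.54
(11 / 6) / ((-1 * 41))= -11 / 246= -0.04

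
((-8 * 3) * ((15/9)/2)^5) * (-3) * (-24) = -6250/9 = -694.44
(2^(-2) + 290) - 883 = -2371/4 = -592.75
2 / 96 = 1 / 48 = 0.02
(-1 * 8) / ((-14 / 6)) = 24 / 7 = 3.43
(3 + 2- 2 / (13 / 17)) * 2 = 62 / 13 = 4.77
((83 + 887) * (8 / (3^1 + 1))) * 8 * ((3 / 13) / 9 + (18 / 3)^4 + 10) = 790511200 / 39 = 20269517.95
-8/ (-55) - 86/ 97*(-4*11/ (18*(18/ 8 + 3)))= 562904/ 1008315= 0.56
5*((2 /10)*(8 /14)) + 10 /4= 43 /14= 3.07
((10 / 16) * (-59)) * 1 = -295 / 8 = -36.88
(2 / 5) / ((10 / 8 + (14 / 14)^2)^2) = 32 / 405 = 0.08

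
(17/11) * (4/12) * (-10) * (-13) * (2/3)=4420/99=44.65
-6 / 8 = -3 / 4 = -0.75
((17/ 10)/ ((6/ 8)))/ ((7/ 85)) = 27.52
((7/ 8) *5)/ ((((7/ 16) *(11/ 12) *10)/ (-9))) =-108/ 11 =-9.82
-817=-817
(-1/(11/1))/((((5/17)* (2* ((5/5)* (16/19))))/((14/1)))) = -2261/880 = -2.57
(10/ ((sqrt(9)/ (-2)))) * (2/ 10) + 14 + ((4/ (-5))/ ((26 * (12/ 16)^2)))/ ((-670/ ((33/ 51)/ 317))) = 13377384326/ 1056109275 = 12.67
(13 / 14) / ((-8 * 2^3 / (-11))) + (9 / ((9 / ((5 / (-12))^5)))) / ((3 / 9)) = 70789 / 580608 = 0.12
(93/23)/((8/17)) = 1581/184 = 8.59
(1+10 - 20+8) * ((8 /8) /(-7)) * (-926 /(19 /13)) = -12038 /133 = -90.51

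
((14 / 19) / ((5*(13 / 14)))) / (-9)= -196 / 11115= -0.02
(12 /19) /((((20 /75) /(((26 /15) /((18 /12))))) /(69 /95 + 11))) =57928 /1805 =32.09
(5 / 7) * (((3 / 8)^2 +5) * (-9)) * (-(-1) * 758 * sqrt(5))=-801585 * sqrt(5) / 32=-56012.45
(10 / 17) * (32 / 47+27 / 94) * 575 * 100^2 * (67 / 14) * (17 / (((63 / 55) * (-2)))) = -344317187500 / 2961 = -116284088.99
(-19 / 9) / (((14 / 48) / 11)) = -1672 / 21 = -79.62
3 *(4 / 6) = 2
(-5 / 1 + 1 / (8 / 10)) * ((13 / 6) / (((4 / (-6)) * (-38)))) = -195 / 608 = -0.32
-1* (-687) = 687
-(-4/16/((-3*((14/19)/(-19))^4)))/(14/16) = -16983563041/403368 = -42104.39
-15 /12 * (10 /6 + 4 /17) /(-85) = 97 /3468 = 0.03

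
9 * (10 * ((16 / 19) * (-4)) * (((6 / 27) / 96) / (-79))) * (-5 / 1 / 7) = -200 / 31521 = -0.01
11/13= 0.85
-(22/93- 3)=257/93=2.76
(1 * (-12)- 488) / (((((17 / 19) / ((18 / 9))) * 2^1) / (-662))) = 6289000 / 17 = 369941.18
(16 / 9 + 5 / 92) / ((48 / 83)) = 125911 / 39744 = 3.17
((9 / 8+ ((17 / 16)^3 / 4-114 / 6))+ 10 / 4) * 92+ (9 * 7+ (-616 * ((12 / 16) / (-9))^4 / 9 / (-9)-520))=-1843.91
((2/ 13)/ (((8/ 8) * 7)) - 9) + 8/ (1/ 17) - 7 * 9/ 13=11118/ 91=122.18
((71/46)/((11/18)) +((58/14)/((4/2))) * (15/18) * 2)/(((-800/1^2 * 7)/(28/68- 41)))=63523/1466080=0.04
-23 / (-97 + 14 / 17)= 391 / 1635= 0.24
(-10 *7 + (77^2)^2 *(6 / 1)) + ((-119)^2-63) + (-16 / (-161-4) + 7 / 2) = 69607651607 / 330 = 210932277.60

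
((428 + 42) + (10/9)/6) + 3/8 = 101641/216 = 470.56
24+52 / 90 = 1106 / 45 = 24.58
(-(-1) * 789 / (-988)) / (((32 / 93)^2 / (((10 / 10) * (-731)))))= 4988388591 / 1011712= 4930.64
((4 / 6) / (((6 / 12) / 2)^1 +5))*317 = 40.25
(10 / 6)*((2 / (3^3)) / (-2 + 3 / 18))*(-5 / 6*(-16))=-800 / 891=-0.90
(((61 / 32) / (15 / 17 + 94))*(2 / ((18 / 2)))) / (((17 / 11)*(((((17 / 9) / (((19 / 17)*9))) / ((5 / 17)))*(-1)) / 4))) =-573705 / 31698676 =-0.02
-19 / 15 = -1.27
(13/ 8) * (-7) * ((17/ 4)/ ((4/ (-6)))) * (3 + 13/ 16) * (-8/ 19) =-283101/ 2432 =-116.41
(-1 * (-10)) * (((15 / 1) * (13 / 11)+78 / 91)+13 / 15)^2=1009442312 / 266805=3783.45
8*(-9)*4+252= -36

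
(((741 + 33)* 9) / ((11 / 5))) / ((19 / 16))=557280 / 209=2666.41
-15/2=-7.50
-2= -2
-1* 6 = -6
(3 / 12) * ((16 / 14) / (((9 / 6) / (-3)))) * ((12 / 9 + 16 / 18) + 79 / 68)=-2071 / 1071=-1.93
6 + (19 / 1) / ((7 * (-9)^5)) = 2480039 / 413343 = 6.00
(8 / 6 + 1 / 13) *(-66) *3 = -3630 / 13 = -279.23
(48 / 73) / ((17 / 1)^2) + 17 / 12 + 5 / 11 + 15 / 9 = 9858635 / 2784804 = 3.54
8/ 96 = 1/ 12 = 0.08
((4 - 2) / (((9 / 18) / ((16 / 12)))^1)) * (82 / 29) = 15.08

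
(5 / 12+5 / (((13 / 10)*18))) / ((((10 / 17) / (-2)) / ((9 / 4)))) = -1003 / 208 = -4.82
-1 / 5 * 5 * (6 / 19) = -6 / 19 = -0.32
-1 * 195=-195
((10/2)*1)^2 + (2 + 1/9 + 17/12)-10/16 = 2009/72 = 27.90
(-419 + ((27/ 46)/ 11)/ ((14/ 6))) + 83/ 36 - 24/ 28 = -26619961/ 63756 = -417.53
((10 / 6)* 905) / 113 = 4525 / 339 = 13.35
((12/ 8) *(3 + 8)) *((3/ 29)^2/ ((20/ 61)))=18117/ 33640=0.54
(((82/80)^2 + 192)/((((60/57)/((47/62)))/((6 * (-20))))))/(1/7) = -5792445393/49600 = -116783.17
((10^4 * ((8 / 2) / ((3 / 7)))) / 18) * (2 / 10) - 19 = 27487 / 27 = 1018.04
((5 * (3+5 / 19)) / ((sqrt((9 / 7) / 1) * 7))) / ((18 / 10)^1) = 1550 * sqrt(7) / 3591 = 1.14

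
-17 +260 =243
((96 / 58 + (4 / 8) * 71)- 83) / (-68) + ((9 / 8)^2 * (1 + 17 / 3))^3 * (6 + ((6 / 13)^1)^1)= 25476686951 / 6562816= 3881.97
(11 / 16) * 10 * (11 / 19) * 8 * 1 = 605 / 19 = 31.84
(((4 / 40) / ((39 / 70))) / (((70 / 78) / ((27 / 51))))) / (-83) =-9 / 7055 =-0.00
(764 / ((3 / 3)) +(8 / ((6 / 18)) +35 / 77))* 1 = 8673 / 11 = 788.45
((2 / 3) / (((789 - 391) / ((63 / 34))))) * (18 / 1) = 189 / 3383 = 0.06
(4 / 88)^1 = 1 / 22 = 0.05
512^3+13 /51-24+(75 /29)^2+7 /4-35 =23026921655785 /171564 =134217677.69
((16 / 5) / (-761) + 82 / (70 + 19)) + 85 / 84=54874049 / 28446180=1.93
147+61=208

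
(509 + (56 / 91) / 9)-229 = 32768 / 117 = 280.07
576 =576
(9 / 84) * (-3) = -0.32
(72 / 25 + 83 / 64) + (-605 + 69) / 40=-14757 / 1600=-9.22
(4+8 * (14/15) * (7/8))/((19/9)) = 474/95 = 4.99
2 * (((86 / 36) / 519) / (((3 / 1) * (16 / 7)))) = 301 / 224208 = 0.00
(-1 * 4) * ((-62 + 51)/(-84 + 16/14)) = -77/145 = -0.53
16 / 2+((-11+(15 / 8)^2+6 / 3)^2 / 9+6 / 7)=12.20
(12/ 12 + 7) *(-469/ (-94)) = 39.91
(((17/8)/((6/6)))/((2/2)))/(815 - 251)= 17/4512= 0.00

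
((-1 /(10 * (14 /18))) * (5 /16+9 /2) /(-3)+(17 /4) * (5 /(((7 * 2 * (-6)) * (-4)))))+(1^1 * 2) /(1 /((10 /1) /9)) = 2.49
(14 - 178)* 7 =-1148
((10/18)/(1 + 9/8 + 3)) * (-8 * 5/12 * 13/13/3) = -0.12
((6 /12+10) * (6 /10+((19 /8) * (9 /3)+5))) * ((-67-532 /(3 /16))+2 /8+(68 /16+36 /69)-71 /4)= -389755.89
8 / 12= 2 / 3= 0.67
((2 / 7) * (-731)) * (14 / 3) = -2924 / 3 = -974.67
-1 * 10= -10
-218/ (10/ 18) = -1962/ 5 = -392.40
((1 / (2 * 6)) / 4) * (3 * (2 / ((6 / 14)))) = 7 / 24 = 0.29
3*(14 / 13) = 42 / 13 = 3.23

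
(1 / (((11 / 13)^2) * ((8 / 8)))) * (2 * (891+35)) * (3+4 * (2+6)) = 10954580 / 121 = 90533.72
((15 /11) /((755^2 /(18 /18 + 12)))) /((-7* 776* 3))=-13 /6812026760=-0.00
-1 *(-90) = 90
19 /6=3.17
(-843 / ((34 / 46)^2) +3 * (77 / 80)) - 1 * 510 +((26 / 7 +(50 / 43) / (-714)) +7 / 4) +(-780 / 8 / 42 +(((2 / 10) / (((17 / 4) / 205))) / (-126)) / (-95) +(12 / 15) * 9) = -485485725227 / 238001904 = -2039.84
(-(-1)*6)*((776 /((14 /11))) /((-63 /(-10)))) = 85360 /147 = 580.68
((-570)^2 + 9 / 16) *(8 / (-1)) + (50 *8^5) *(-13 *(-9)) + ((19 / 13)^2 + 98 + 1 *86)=189093781.64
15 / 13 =1.15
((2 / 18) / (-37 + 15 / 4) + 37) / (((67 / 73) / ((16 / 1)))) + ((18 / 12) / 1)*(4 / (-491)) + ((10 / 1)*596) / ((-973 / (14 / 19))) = 3505400118034 / 5473501551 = 640.43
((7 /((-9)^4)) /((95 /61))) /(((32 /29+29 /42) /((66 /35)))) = 544852 /756610875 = 0.00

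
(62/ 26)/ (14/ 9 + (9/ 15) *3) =0.71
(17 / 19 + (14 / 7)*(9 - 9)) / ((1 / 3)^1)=51 / 19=2.68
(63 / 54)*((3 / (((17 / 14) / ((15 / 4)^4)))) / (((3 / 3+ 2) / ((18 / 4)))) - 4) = 850.33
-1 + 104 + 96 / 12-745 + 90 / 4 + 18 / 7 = -608.93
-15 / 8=-1.88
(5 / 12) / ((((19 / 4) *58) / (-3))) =-5 / 1102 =-0.00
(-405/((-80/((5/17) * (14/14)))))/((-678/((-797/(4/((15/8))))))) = 0.82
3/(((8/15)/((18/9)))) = 45/4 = 11.25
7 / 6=1.17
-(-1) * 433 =433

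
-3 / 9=-1 / 3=-0.33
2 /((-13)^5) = -2 /371293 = -0.00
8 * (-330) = -2640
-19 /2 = -9.50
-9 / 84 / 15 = -1 / 140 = -0.01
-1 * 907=-907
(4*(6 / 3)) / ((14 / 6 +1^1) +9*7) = 0.12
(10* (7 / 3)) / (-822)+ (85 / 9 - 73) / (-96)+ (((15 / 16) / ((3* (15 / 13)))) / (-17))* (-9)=0.78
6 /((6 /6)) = 6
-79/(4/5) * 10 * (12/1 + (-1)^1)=-10862.50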